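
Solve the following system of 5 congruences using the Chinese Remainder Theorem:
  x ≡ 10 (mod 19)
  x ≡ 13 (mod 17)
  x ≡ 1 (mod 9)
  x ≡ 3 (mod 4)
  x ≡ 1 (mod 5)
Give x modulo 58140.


Product of moduli M = 19 · 17 · 9 · 4 · 5 = 58140.
Merge one congruence at a time:
  Start: x ≡ 10 (mod 19).
  Combine with x ≡ 13 (mod 17); new modulus lcm = 323.
    Write x = 10 + 19·t and substitute into x ≡ 13 (mod 17): 19·t ≡ 13 − 10 = 3 (mod 17).
    Reduce coefficients mod 17: 2·t ≡ 3 (mod 17).
    The inverse of 2 mod 17 is 9 (since 2·9 = 18 = 1·17 + 1), so t ≡ 9·3 = 27 ≡ 10 (mod 17).
    Then x = 10 + 19·10 = 200, valid modulo lcm(19, 17) = 323: x ≡ 200 (mod 323).
  Combine with x ≡ 1 (mod 9); new modulus lcm = 2907.
    Write x = 200 + 323·t and substitute into x ≡ 1 (mod 9): 323·t ≡ 1 − 200 = -199 (mod 9).
    Reduce coefficients mod 9: 8·t ≡ 8 (mod 9).
    The inverse of 8 mod 9 is 8 (since 8·8 = 64 = 7·9 + 1), so t ≡ 8·8 = 64 ≡ 1 (mod 9).
    Then x = 200 + 323·1 = 523, valid modulo lcm(323, 9) = 2907: x ≡ 523 (mod 2907).
  Combine with x ≡ 3 (mod 4); new modulus lcm = 11628.
    Write x = 523 + 2907·t and substitute into x ≡ 3 (mod 4): 2907·t ≡ 3 − 523 = -520 (mod 4).
    Reduce coefficients mod 4: 3·t ≡ 0 (mod 4).
    The inverse of 3 mod 4 is 3 (since 3·3 = 9 = 2·4 + 1), so t ≡ 3·0 = 0 ≡ 0 (mod 4).
    Then x = 523 + 2907·0 = 523, valid modulo lcm(2907, 4) = 11628: x ≡ 523 (mod 11628).
  Combine with x ≡ 1 (mod 5); new modulus lcm = 58140.
    Write x = 523 + 11628·t and substitute into x ≡ 1 (mod 5): 11628·t ≡ 1 − 523 = -522 (mod 5).
    Reduce coefficients mod 5: 3·t ≡ 3 (mod 5).
    The inverse of 3 mod 5 is 2 (since 3·2 = 6 = 1·5 + 1), so t ≡ 2·3 = 6 ≡ 1 (mod 5).
    Then x = 523 + 11628·1 = 12151, valid modulo lcm(11628, 5) = 58140: x ≡ 12151 (mod 58140).
Verify against each original: 12151 mod 19 = 10, 12151 mod 17 = 13, 12151 mod 9 = 1, 12151 mod 4 = 3, 12151 mod 5 = 1.

x ≡ 12151 (mod 58140).


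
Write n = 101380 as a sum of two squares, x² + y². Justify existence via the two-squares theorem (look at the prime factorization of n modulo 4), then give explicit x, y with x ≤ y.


Step 1: Factor n = 101380 = 2^2 · 5 · 37 · 137.
Step 2: Check the mod-4 condition on each prime factor: 2 = 2 (special); 5 ≡ 1 (mod 4), exponent 1; 37 ≡ 1 (mod 4), exponent 1; 137 ≡ 1 (mod 4), exponent 1.
All primes ≡ 3 (mod 4) appear to even exponent (or don't appear), so by the two-squares theorem n IS expressible as a sum of two squares.
Step 3: Build a representation. Group n = k² · m with k = 2 and m = 5 · 37 · 137 = 25345 (a product of primes ≡ 1 (mod 4)); a representation of m scales to one of n via (k·x)² + (k·y)² = k²(x² + y²). Each prime p ≡ 1 (mod 4) is itself a sum of two squares; find a² by testing p − a² for a perfect square:
  5: 5 − 1² = 4 = 2² ⇒ 5 = 1² + 2².
  37: 37 − 1² = 36 = 6² ⇒ 37 = 1² + 6².
  137: 137 − 1² = 136, 137 − 2² = 133, 137 − 3² = 128, 137 − 4² = 121 = 11² ⇒ 137 = 4² + 11².
  Combine using the Brahmagupta–Fibonacci identity (a² + b²)(c² + d²) = (ac − bd)² + (ad + bc)² = (ac + bd)² + (ad − bc)²:
  5 · 37 = 185: from (1² + 2²)(1² + 6²), take (1·1 − 2·6, 1·6 + 2·1) = (1 − 12, 6 + 2) = (-11, 8); dropping signs (only squares matter) gives (11, 8); check 11² + 8² = 121 + 64 = 185 ✓.
  185 · 137 = 25345: from (11² + 8²)(4² + 11²), take (11·4 − 8·11, 11·11 + 8·4) = (44 − 88, 121 + 32) = (-44, 153); dropping signs (only squares matter) gives (44, 153); check 44² + 153² = 1936 + 23409 = 25345 ✓.
  Scale by k = 2: (2·44, 2·153) = (88, 306).
Step 4: Order so x ≤ y and verify: 88² + 306² = 7744 + 93636 = 101380 = n. ✓

n = 101380 = 88² + 306² (one valid representation with x ≤ y).


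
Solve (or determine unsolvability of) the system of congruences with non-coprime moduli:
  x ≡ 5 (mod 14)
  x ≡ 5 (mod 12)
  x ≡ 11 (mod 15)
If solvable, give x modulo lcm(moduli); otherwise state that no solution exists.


Moduli 14, 12, 15 are not pairwise coprime, so CRT works modulo lcm(m_i) when all pairwise compatibility conditions hold.
Pairwise compatibility: gcd(m_i, m_j) must divide a_i - a_j for every pair.
Merge one congruence at a time:
  Start: x ≡ 5 (mod 14).
  Combine with x ≡ 5 (mod 12): gcd(14, 12) = 2; 5 - 5 = 0, which IS divisible by 2, so compatible.
    Write x = 5 + 14·t and substitute into x ≡ 5 (mod 12): 14·t ≡ 5 − 5 = 0 (mod 12).
    Divide the congruence (and modulus) by g = 2: 7·t ≡ 0 (mod 6).
    Reduce coefficients mod 6: 1·t ≡ 0 (mod 6).
    So t ≡ 0 (mod 6).
    Then x = 5 + 14·0 = 5, valid modulo lcm(14, 12) = 84: x ≡ 5 (mod 84).
  Combine with x ≡ 11 (mod 15): gcd(84, 15) = 3; 11 - 5 = 6, which IS divisible by 3, so compatible.
    Write x = 5 + 84·t and substitute into x ≡ 11 (mod 15): 84·t ≡ 11 − 5 = 6 (mod 15).
    Divide the congruence (and modulus) by g = 3: 28·t ≡ 2 (mod 5).
    Reduce coefficients mod 5: 3·t ≡ 2 (mod 5).
    The inverse of 3 mod 5 is 2 (since 3·2 = 6 = 1·5 + 1), so t ≡ 2·2 = 4 ≡ 4 (mod 5).
    Then x = 5 + 84·4 = 341, valid modulo lcm(84, 15) = 420: x ≡ 341 (mod 420).
Verify: 341 mod 14 = 5, 341 mod 12 = 5, 341 mod 15 = 11.

x ≡ 341 (mod 420).


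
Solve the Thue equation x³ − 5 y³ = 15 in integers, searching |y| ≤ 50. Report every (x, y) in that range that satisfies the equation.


The equation is x³ - 5y³ = 15. For fixed y, x³ = 5·y³ + 15, so a solution requires the RHS to be a perfect cube.
Strategy: iterate y from -50 to 50, compute RHS = 5·y³ + 15, and check whether it is a (positive or negative) perfect cube.
Check small values of y:
  y = 0: RHS = 15 is not a perfect cube.
  y = 1: RHS = 20 is not a perfect cube.
  y = -1: RHS = 10 is not a perfect cube.
  y = 2: RHS = 55 is not a perfect cube.
  y = -2: RHS = -25 is not a perfect cube.
  y = 3: RHS = 150 is not a perfect cube.
  y = -3: RHS = -120 is not a perfect cube.
Continuing the search up to |y| = 50 finds no solutions either.
No (x, y) in the scanned range satisfies the equation.

No integer solutions with |y| ≤ 50.


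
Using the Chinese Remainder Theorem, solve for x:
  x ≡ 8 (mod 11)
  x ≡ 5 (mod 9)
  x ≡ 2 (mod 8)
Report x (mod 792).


Moduli 11, 9, 8 are pairwise coprime; by CRT there is a unique solution modulo M = 11 · 9 · 8 = 792.
Solve pairwise, accumulating the modulus:
  Start with x ≡ 8 (mod 11).
  Combine with x ≡ 5 (mod 9): since gcd(11, 9) = 1, we get a unique residue mod 99.
    Write x = 8 + 11·t and substitute into x ≡ 5 (mod 9): 11·t ≡ 5 − 8 = -3 (mod 9).
    Reduce coefficients mod 9: 2·t ≡ 6 (mod 9).
    The inverse of 2 mod 9 is 5 (since 2·5 = 10 = 1·9 + 1), so t ≡ 5·6 = 30 ≡ 3 (mod 9).
    Then x = 8 + 11·3 = 41, valid modulo lcm(11, 9) = 99: x ≡ 41 (mod 99).
  Combine with x ≡ 2 (mod 8): since gcd(99, 8) = 1, we get a unique residue mod 792.
    Write x = 41 + 99·t and substitute into x ≡ 2 (mod 8): 99·t ≡ 2 − 41 = -39 (mod 8).
    Reduce coefficients mod 8: 3·t ≡ 1 (mod 8).
    The inverse of 3 mod 8 is 3 (since 3·3 = 9 = 1·8 + 1), so t ≡ 3·1 = 3 ≡ 3 (mod 8).
    Then x = 41 + 99·3 = 338, valid modulo lcm(99, 8) = 792: x ≡ 338 (mod 792).
Verify: 338 mod 11 = 8 ✓, 338 mod 9 = 5 ✓, 338 mod 8 = 2 ✓.

x ≡ 338 (mod 792).


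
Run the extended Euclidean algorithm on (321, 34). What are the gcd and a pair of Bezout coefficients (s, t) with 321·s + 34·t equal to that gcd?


Euclidean algorithm on (321, 34) — divide until remainder is 0:
  321 = 9 · 34 + 15
  34 = 2 · 15 + 4
  15 = 3 · 4 + 3
  4 = 1 · 3 + 1
  3 = 3 · 1 + 0
gcd(321, 34) = 1.
Track Bezout coefficients alongside the remainders: start with r₀ = 321 = a·1 + b·0 (s = 1, t = 0) and r₁ = 34 = a·0 + b·1 (s = 0, t = 1); each new remainder r_{k+1} = r_{k-1} − q_k·r_k inherits s_{k+1} = s_{k-1} − q_k·s_k, t_{k+1} = t_{k-1} − q_k·t_k, so r_k = a·s_k + b·t_k at every step:
  q = 9: r = 15, s = 1 − 9·0 = 1, t = 0 − 9·1 = -9  (check: 321·1 + 34·(-9) = 15)
  q = 2: r = 4, s = 0 − 2·1 = -2, t = 1 − 2·(-9) = 19  (check: 321·(-2) + 34·19 = 4)
  q = 3: r = 3, s = 1 − 3·(-2) = 7, t = -9 − 3·19 = -66  (check: 321·7 + 34·(-66) = 3)
  q = 1: r = 1, s = -2 − 1·7 = -9, t = 19 − 1·(-66) = 85  (check: 321·(-9) + 34·85 = 1)
The row with r = 1 (the gcd) gives the Bezout coefficients s = -9, t = 85.
Result: 321 · (-9) + 34 · (85) = 1.

gcd(321, 34) = 1; s = -9, t = 85 (check: 321·(-9) + 34·85 = 1).


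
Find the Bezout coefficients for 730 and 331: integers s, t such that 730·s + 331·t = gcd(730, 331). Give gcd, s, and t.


Euclidean algorithm on (730, 331) — divide until remainder is 0:
  730 = 2 · 331 + 68
  331 = 4 · 68 + 59
  68 = 1 · 59 + 9
  59 = 6 · 9 + 5
  9 = 1 · 5 + 4
  5 = 1 · 4 + 1
  4 = 4 · 1 + 0
gcd(730, 331) = 1.
Track Bezout coefficients alongside the remainders: start with r₀ = 730 = a·1 + b·0 (s = 1, t = 0) and r₁ = 331 = a·0 + b·1 (s = 0, t = 1); each new remainder r_{k+1} = r_{k-1} − q_k·r_k inherits s_{k+1} = s_{k-1} − q_k·s_k, t_{k+1} = t_{k-1} − q_k·t_k, so r_k = a·s_k + b·t_k at every step:
  q = 2: r = 68, s = 1 − 2·0 = 1, t = 0 − 2·1 = -2  (check: 730·1 + 331·(-2) = 68)
  q = 4: r = 59, s = 0 − 4·1 = -4, t = 1 − 4·(-2) = 9  (check: 730·(-4) + 331·9 = 59)
  q = 1: r = 9, s = 1 − 1·(-4) = 5, t = -2 − 1·9 = -11  (check: 730·5 + 331·(-11) = 9)
  q = 6: r = 5, s = -4 − 6·5 = -34, t = 9 − 6·(-11) = 75  (check: 730·(-34) + 331·75 = 5)
  q = 1: r = 4, s = 5 − 1·(-34) = 39, t = -11 − 1·75 = -86  (check: 730·39 + 331·(-86) = 4)
  q = 1: r = 1, s = -34 − 1·39 = -73, t = 75 − 1·(-86) = 161  (check: 730·(-73) + 331·161 = 1)
The row with r = 1 (the gcd) gives the Bezout coefficients s = -73, t = 161.
Result: 730 · (-73) + 331 · (161) = 1.

gcd(730, 331) = 1; s = -73, t = 161 (check: 730·(-73) + 331·161 = 1).


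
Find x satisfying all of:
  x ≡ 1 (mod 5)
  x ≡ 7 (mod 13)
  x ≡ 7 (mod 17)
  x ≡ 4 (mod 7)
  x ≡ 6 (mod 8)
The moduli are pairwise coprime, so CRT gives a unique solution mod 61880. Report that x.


Product of moduli M = 5 · 13 · 17 · 7 · 8 = 61880.
Merge one congruence at a time:
  Start: x ≡ 1 (mod 5).
  Combine with x ≡ 7 (mod 13); new modulus lcm = 65.
    Write x = 1 + 5·t and substitute into x ≡ 7 (mod 13): 5·t ≡ 7 − 1 = 6 (mod 13).
    The inverse of 5 mod 13 is 8 (since 5·8 = 40 = 3·13 + 1), so t ≡ 8·6 = 48 ≡ 9 (mod 13).
    Then x = 1 + 5·9 = 46, valid modulo lcm(5, 13) = 65: x ≡ 46 (mod 65).
  Combine with x ≡ 7 (mod 17); new modulus lcm = 1105.
    Write x = 46 + 65·t and substitute into x ≡ 7 (mod 17): 65·t ≡ 7 − 46 = -39 (mod 17).
    Reduce coefficients mod 17: 14·t ≡ 12 (mod 17).
    The inverse of 14 mod 17 is 11 (since 14·11 = 154 = 9·17 + 1), so t ≡ 11·12 = 132 ≡ 13 (mod 17).
    Then x = 46 + 65·13 = 891, valid modulo lcm(65, 17) = 1105: x ≡ 891 (mod 1105).
  Combine with x ≡ 4 (mod 7); new modulus lcm = 7735.
    Write x = 891 + 1105·t and substitute into x ≡ 4 (mod 7): 1105·t ≡ 4 − 891 = -887 (mod 7).
    Reduce coefficients mod 7: 6·t ≡ 2 (mod 7).
    The inverse of 6 mod 7 is 6 (since 6·6 = 36 = 5·7 + 1), so t ≡ 6·2 = 12 ≡ 5 (mod 7).
    Then x = 891 + 1105·5 = 6416, valid modulo lcm(1105, 7) = 7735: x ≡ 6416 (mod 7735).
  Combine with x ≡ 6 (mod 8); new modulus lcm = 61880.
    Write x = 6416 + 7735·t and substitute into x ≡ 6 (mod 8): 7735·t ≡ 6 − 6416 = -6410 (mod 8).
    Reduce coefficients mod 8: 7·t ≡ 6 (mod 8).
    The inverse of 7 mod 8 is 7 (since 7·7 = 49 = 6·8 + 1), so t ≡ 7·6 = 42 ≡ 2 (mod 8).
    Then x = 6416 + 7735·2 = 21886, valid modulo lcm(7735, 8) = 61880: x ≡ 21886 (mod 61880).
Verify against each original: 21886 mod 5 = 1, 21886 mod 13 = 7, 21886 mod 17 = 7, 21886 mod 7 = 4, 21886 mod 8 = 6.

x ≡ 21886 (mod 61880).


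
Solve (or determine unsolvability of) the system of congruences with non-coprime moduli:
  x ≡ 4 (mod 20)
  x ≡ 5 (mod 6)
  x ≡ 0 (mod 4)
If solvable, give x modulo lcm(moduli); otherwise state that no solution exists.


Moduli 20, 6, 4 are not pairwise coprime, so CRT works modulo lcm(m_i) when all pairwise compatibility conditions hold.
Pairwise compatibility: gcd(m_i, m_j) must divide a_i - a_j for every pair.
Merge one congruence at a time:
  Start: x ≡ 4 (mod 20).
  Combine with x ≡ 5 (mod 6): gcd(20, 6) = 2, and 5 - 4 = 1 is NOT divisible by 2.
    ⇒ system is inconsistent (no integer solution).

No solution (the system is inconsistent).


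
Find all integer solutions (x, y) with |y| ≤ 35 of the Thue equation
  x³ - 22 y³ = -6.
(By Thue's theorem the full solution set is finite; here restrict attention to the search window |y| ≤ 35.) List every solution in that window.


The equation is x³ - 22y³ = -6. For fixed y, x³ = 22·y³ − 6, so a solution requires the RHS to be a perfect cube.
Strategy: iterate y from -35 to 35, compute RHS = 22·y³ − 6, and check whether it is a (positive or negative) perfect cube.
Check small values of y:
  y = 0: RHS = -6 is not a perfect cube.
  y = 1: RHS = 16 is not a perfect cube.
  y = -1: RHS = -28 is not a perfect cube.
  y = 2: RHS = 170 is not a perfect cube.
  y = -2: RHS = -182 is not a perfect cube.
  y = 3: RHS = 588 is not a perfect cube.
  y = -3: RHS = -600 is not a perfect cube.
Continuing, at y = 5: RHS = 2744 = (14)³ ⇒ x = 14 works.
Searching the remaining y in |y| ≤ 35 finds no further solutions.
Collected solutions: (14, 5).

Solutions (with |y| ≤ 35): (14, 5).


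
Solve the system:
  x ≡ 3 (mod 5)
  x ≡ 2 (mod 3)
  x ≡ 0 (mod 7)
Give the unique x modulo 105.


Moduli 5, 3, 7 are pairwise coprime; by CRT there is a unique solution modulo M = 5 · 3 · 7 = 105.
Solve pairwise, accumulating the modulus:
  Start with x ≡ 3 (mod 5).
  Combine with x ≡ 2 (mod 3): since gcd(5, 3) = 1, we get a unique residue mod 15.
    Write x = 3 + 5·t and substitute into x ≡ 2 (mod 3): 5·t ≡ 2 − 3 = -1 (mod 3).
    Reduce coefficients mod 3: 2·t ≡ 2 (mod 3).
    The inverse of 2 mod 3 is 2 (since 2·2 = 4 = 1·3 + 1), so t ≡ 2·2 = 4 ≡ 1 (mod 3).
    Then x = 3 + 5·1 = 8, valid modulo lcm(5, 3) = 15: x ≡ 8 (mod 15).
  Combine with x ≡ 0 (mod 7): since gcd(15, 7) = 1, we get a unique residue mod 105.
    Write x = 8 + 15·t and substitute into x ≡ 0 (mod 7): 15·t ≡ 0 − 8 = -8 (mod 7).
    Reduce coefficients mod 7: 1·t ≡ 6 (mod 7).
    So t ≡ 6 (mod 7).
    Then x = 8 + 15·6 = 98, valid modulo lcm(15, 7) = 105: x ≡ 98 (mod 105).
Verify: 98 mod 5 = 3 ✓, 98 mod 3 = 2 ✓, 98 mod 7 = 0 ✓.

x ≡ 98 (mod 105).


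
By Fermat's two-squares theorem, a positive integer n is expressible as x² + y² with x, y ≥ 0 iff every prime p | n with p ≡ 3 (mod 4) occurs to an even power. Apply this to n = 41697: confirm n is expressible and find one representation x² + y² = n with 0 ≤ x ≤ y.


Step 1: Factor n = 41697 = 3^2 · 41 · 113.
Step 2: Check the mod-4 condition on each prime factor: 3 ≡ 3 (mod 4), exponent 2 (must be even); 41 ≡ 1 (mod 4), exponent 1; 113 ≡ 1 (mod 4), exponent 1.
All primes ≡ 3 (mod 4) appear to even exponent (or don't appear), so by the two-squares theorem n IS expressible as a sum of two squares.
Step 3: Build a representation. Group n = k² · m with k = 3 and m = 41 · 113 = 4633 (a product of primes ≡ 1 (mod 4)); a representation of m scales to one of n via (k·x)² + (k·y)² = k²(x² + y²). Each prime p ≡ 1 (mod 4) is itself a sum of two squares; find a² by testing p − a² for a perfect square:
  41: 41 − 1² = 40, 41 − 2² = 37, 41 − 3² = 32, 41 − 4² = 25 = 5² ⇒ 41 = 4² + 5².
  113: 113 − 1² = 112, 113 − 2² = 109, 113 − 3² = 104, 113 − 4² = 97, 113 − 5² = 88, 113 − 6² = 77, 113 − 7² = 64 = 8² ⇒ 113 = 7² + 8².
  Combine using the Brahmagupta–Fibonacci identity (a² + b²)(c² + d²) = (ac − bd)² + (ad + bc)² = (ac + bd)² + (ad − bc)²:
  41 · 113 = 4633: from (4² + 5²)(7² + 8²), take (4·7 − 5·8, 4·8 + 5·7) = (28 − 40, 32 + 35) = (-12, 67); dropping signs (only squares matter) gives (12, 67); check 12² + 67² = 144 + 4489 = 4633 ✓.
  Scale by k = 3: (3·12, 3·67) = (36, 201).
Step 4: Order so x ≤ y and verify: 36² + 201² = 1296 + 40401 = 41697 = n. ✓

n = 41697 = 36² + 201² (one valid representation with x ≤ y).


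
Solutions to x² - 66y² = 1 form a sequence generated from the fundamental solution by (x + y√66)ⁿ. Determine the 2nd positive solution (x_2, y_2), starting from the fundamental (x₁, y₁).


Step 1: Find the fundamental solution (x₁, y₁) of x² - 66y² = 1.
  Expand √66 as a continued fraction. a₀ = ⌊√66⌋ = 8; iterate m_{k+1} = d_k·a_k − m_k, d_{k+1} = (66 − m_{k+1}²)/d_k, a_{k+1} = ⌊(a₀ + m_{k+1})/d_{k+1}⌋ (starting m₀ = 0, d₀ = 1), with convergents p_k = a_k·p_{k-1} + p_{k-2}, q_k = a_k·q_{k-1} + q_{k-2} (p₋₁ = 1, q₋₁ = 0):
  k = 0: a₀ = 8; p₀/q₀ = 8/1; p₀² − 66·q₀² = 64 − 66 = -2.
  k = 1: m = 8, d = 2, a = ⌊(8 + 8)/2⌋ = 8; p/q = (8·8 + 1)/(8·1 + 0) = 65/8; p² − 66·q² = 4225 − 4224 = 1.
  The first convergent with p² − 66·q² = 1 gives the fundamental solution (x₁, y₁) = (65, 8).
Step 2: Apply the recurrence (x_{n+1}, y_{n+1}) = (x₁x_n + 66y₁y_n, x₁y_n + y₁x_n) repeatedly.
  From (x_1, y_1) = (65, 8): x_2 = 65·65 + 66·8·8 = 8449; y_2 = 65·8 + 8·65 = 1040.
Step 3: Verify x_2² - 66·y_2² = 71385601 - 71385600 = 1 (should be 1). ✓

(x_1, y_1) = (65, 8); (x_2, y_2) = (8449, 1040).


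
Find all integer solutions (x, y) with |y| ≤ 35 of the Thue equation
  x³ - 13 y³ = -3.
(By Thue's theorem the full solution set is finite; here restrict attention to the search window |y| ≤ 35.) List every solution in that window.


The equation is x³ - 13y³ = -3. For fixed y, x³ = 13·y³ − 3, so a solution requires the RHS to be a perfect cube.
Strategy: iterate y from -35 to 35, compute RHS = 13·y³ − 3, and check whether it is a (positive or negative) perfect cube.
Check small values of y:
  y = 0: RHS = -3 is not a perfect cube.
  y = 1: RHS = 10 is not a perfect cube.
  y = -1: RHS = -16 is not a perfect cube.
  y = 2: RHS = 101 is not a perfect cube.
  y = -2: RHS = -107 is not a perfect cube.
  y = 3: RHS = 348 is not a perfect cube.
  y = -3: RHS = -354 is not a perfect cube.
Continuing the search up to |y| = 35 finds no solutions either.
No (x, y) in the scanned range satisfies the equation.

No integer solutions with |y| ≤ 35.


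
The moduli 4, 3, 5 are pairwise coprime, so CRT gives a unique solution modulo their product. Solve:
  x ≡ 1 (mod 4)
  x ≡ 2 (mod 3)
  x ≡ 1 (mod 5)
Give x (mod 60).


Moduli 4, 3, 5 are pairwise coprime; by CRT there is a unique solution modulo M = 4 · 3 · 5 = 60.
Solve pairwise, accumulating the modulus:
  Start with x ≡ 1 (mod 4).
  Combine with x ≡ 2 (mod 3): since gcd(4, 3) = 1, we get a unique residue mod 12.
    Write x = 1 + 4·t and substitute into x ≡ 2 (mod 3): 4·t ≡ 2 − 1 = 1 (mod 3).
    Reduce coefficients mod 3: 1·t ≡ 1 (mod 3).
    So t ≡ 1 (mod 3).
    Then x = 1 + 4·1 = 5, valid modulo lcm(4, 3) = 12: x ≡ 5 (mod 12).
  Combine with x ≡ 1 (mod 5): since gcd(12, 5) = 1, we get a unique residue mod 60.
    Write x = 5 + 12·t and substitute into x ≡ 1 (mod 5): 12·t ≡ 1 − 5 = -4 (mod 5).
    Reduce coefficients mod 5: 2·t ≡ 1 (mod 5).
    The inverse of 2 mod 5 is 3 (since 2·3 = 6 = 1·5 + 1), so t ≡ 3·1 = 3 ≡ 3 (mod 5).
    Then x = 5 + 12·3 = 41, valid modulo lcm(12, 5) = 60: x ≡ 41 (mod 60).
Verify: 41 mod 4 = 1 ✓, 41 mod 3 = 2 ✓, 41 mod 5 = 1 ✓.

x ≡ 41 (mod 60).


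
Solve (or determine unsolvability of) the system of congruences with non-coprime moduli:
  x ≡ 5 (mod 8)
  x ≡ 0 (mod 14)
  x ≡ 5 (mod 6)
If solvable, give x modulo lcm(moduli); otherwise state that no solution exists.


Moduli 8, 14, 6 are not pairwise coprime, so CRT works modulo lcm(m_i) when all pairwise compatibility conditions hold.
Pairwise compatibility: gcd(m_i, m_j) must divide a_i - a_j for every pair.
Merge one congruence at a time:
  Start: x ≡ 5 (mod 8).
  Combine with x ≡ 0 (mod 14): gcd(8, 14) = 2, and 0 - 5 = -5 is NOT divisible by 2.
    ⇒ system is inconsistent (no integer solution).

No solution (the system is inconsistent).


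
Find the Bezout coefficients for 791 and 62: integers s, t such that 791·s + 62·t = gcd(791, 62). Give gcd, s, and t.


Euclidean algorithm on (791, 62) — divide until remainder is 0:
  791 = 12 · 62 + 47
  62 = 1 · 47 + 15
  47 = 3 · 15 + 2
  15 = 7 · 2 + 1
  2 = 2 · 1 + 0
gcd(791, 62) = 1.
Track Bezout coefficients alongside the remainders: start with r₀ = 791 = a·1 + b·0 (s = 1, t = 0) and r₁ = 62 = a·0 + b·1 (s = 0, t = 1); each new remainder r_{k+1} = r_{k-1} − q_k·r_k inherits s_{k+1} = s_{k-1} − q_k·s_k, t_{k+1} = t_{k-1} − q_k·t_k, so r_k = a·s_k + b·t_k at every step:
  q = 12: r = 47, s = 1 − 12·0 = 1, t = 0 − 12·1 = -12  (check: 791·1 + 62·(-12) = 47)
  q = 1: r = 15, s = 0 − 1·1 = -1, t = 1 − 1·(-12) = 13  (check: 791·(-1) + 62·13 = 15)
  q = 3: r = 2, s = 1 − 3·(-1) = 4, t = -12 − 3·13 = -51  (check: 791·4 + 62·(-51) = 2)
  q = 7: r = 1, s = -1 − 7·4 = -29, t = 13 − 7·(-51) = 370  (check: 791·(-29) + 62·370 = 1)
The row with r = 1 (the gcd) gives the Bezout coefficients s = -29, t = 370.
Result: 791 · (-29) + 62 · (370) = 1.

gcd(791, 62) = 1; s = -29, t = 370 (check: 791·(-29) + 62·370 = 1).


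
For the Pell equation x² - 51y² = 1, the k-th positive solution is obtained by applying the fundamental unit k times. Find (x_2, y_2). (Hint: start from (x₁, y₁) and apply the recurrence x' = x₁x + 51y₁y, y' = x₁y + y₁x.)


Step 1: Find the fundamental solution (x₁, y₁) of x² - 51y² = 1.
  Expand √51 as a continued fraction. a₀ = ⌊√51⌋ = 7; iterate m_{k+1} = d_k·a_k − m_k, d_{k+1} = (51 − m_{k+1}²)/d_k, a_{k+1} = ⌊(a₀ + m_{k+1})/d_{k+1}⌋ (starting m₀ = 0, d₀ = 1), with convergents p_k = a_k·p_{k-1} + p_{k-2}, q_k = a_k·q_{k-1} + q_{k-2} (p₋₁ = 1, q₋₁ = 0):
  k = 0: a₀ = 7; p₀/q₀ = 7/1; p₀² − 51·q₀² = 49 − 51 = -2.
  k = 1: m = 7, d = 2, a = ⌊(7 + 7)/2⌋ = 7; p/q = (7·7 + 1)/(7·1 + 0) = 50/7; p² − 51·q² = 2500 − 2499 = 1.
  The first convergent with p² − 51·q² = 1 gives the fundamental solution (x₁, y₁) = (50, 7).
Step 2: Apply the recurrence (x_{n+1}, y_{n+1}) = (x₁x_n + 51y₁y_n, x₁y_n + y₁x_n) repeatedly.
  From (x_1, y_1) = (50, 7): x_2 = 50·50 + 51·7·7 = 4999; y_2 = 50·7 + 7·50 = 700.
Step 3: Verify x_2² - 51·y_2² = 24990001 - 24990000 = 1 (should be 1). ✓

(x_1, y_1) = (50, 7); (x_2, y_2) = (4999, 700).


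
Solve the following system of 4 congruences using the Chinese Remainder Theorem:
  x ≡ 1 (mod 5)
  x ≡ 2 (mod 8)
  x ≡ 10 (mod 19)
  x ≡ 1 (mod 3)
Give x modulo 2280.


Product of moduli M = 5 · 8 · 19 · 3 = 2280.
Merge one congruence at a time:
  Start: x ≡ 1 (mod 5).
  Combine with x ≡ 2 (mod 8); new modulus lcm = 40.
    Write x = 1 + 5·t and substitute into x ≡ 2 (mod 8): 5·t ≡ 2 − 1 = 1 (mod 8).
    The inverse of 5 mod 8 is 5 (since 5·5 = 25 = 3·8 + 1), so t ≡ 5·1 = 5 ≡ 5 (mod 8).
    Then x = 1 + 5·5 = 26, valid modulo lcm(5, 8) = 40: x ≡ 26 (mod 40).
  Combine with x ≡ 10 (mod 19); new modulus lcm = 760.
    Write x = 26 + 40·t and substitute into x ≡ 10 (mod 19): 40·t ≡ 10 − 26 = -16 (mod 19).
    Reduce coefficients mod 19: 2·t ≡ 3 (mod 19).
    The inverse of 2 mod 19 is 10 (since 2·10 = 20 = 1·19 + 1), so t ≡ 10·3 = 30 ≡ 11 (mod 19).
    Then x = 26 + 40·11 = 466, valid modulo lcm(40, 19) = 760: x ≡ 466 (mod 760).
  Combine with x ≡ 1 (mod 3); new modulus lcm = 2280.
    Write x = 466 + 760·t and substitute into x ≡ 1 (mod 3): 760·t ≡ 1 − 466 = -465 (mod 3).
    Reduce coefficients mod 3: 1·t ≡ 0 (mod 3).
    So t ≡ 0 (mod 3).
    Then x = 466 + 760·0 = 466, valid modulo lcm(760, 3) = 2280: x ≡ 466 (mod 2280).
Verify against each original: 466 mod 5 = 1, 466 mod 8 = 2, 466 mod 19 = 10, 466 mod 3 = 1.

x ≡ 466 (mod 2280).


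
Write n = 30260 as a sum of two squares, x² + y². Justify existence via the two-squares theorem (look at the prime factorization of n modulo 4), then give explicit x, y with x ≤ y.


Step 1: Factor n = 30260 = 2^2 · 5 · 17 · 89.
Step 2: Check the mod-4 condition on each prime factor: 2 = 2 (special); 5 ≡ 1 (mod 4), exponent 1; 17 ≡ 1 (mod 4), exponent 1; 89 ≡ 1 (mod 4), exponent 1.
All primes ≡ 3 (mod 4) appear to even exponent (or don't appear), so by the two-squares theorem n IS expressible as a sum of two squares.
Step 3: Build a representation. Group n = k² · m with k = 2 and m = 5 · 17 · 89 = 7565 (a product of primes ≡ 1 (mod 4)); a representation of m scales to one of n via (k·x)² + (k·y)² = k²(x² + y²). Each prime p ≡ 1 (mod 4) is itself a sum of two squares; find a² by testing p − a² for a perfect square:
  5: 5 − 1² = 4 = 2² ⇒ 5 = 1² + 2².
  17: 17 − 1² = 16 = 4² ⇒ 17 = 1² + 4².
  89: 89 − 1² = 88, 89 − 2² = 85, 89 − 3² = 80, 89 − 4² = 73, 89 − 5² = 64 = 8² ⇒ 89 = 5² + 8².
  Combine using the Brahmagupta–Fibonacci identity (a² + b²)(c² + d²) = (ac − bd)² + (ad + bc)² = (ac + bd)² + (ad − bc)²:
  5 · 17 = 85: from (1² + 2²)(1² + 4²), take (1·1 − 2·4, 1·4 + 2·1) = (1 − 8, 4 + 2) = (-7, 6); dropping signs (only squares matter) gives (7, 6); check 7² + 6² = 49 + 36 = 85 ✓.
  85 · 89 = 7565: from (7² + 6²)(5² + 8²), take (7·5 − 6·8, 7·8 + 6·5) = (35 − 48, 56 + 30) = (-13, 86); dropping signs (only squares matter) gives (13, 86); check 13² + 86² = 169 + 7396 = 7565 ✓.
  Scale by k = 2: (2·13, 2·86) = (26, 172).
Step 4: Order so x ≤ y and verify: 26² + 172² = 676 + 29584 = 30260 = n. ✓

n = 30260 = 26² + 172² (one valid representation with x ≤ y).


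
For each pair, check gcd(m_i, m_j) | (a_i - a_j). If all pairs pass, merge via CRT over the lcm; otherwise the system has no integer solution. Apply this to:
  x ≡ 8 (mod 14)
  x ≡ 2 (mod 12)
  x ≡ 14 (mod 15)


Moduli 14, 12, 15 are not pairwise coprime, so CRT works modulo lcm(m_i) when all pairwise compatibility conditions hold.
Pairwise compatibility: gcd(m_i, m_j) must divide a_i - a_j for every pair.
Merge one congruence at a time:
  Start: x ≡ 8 (mod 14).
  Combine with x ≡ 2 (mod 12): gcd(14, 12) = 2; 2 - 8 = -6, which IS divisible by 2, so compatible.
    Write x = 8 + 14·t and substitute into x ≡ 2 (mod 12): 14·t ≡ 2 − 8 = -6 (mod 12).
    Divide the congruence (and modulus) by g = 2: 7·t ≡ -3 (mod 6).
    Reduce coefficients mod 6: 1·t ≡ 3 (mod 6).
    So t ≡ 3 (mod 6).
    Then x = 8 + 14·3 = 50, valid modulo lcm(14, 12) = 84: x ≡ 50 (mod 84).
  Combine with x ≡ 14 (mod 15): gcd(84, 15) = 3; 14 - 50 = -36, which IS divisible by 3, so compatible.
    Write x = 50 + 84·t and substitute into x ≡ 14 (mod 15): 84·t ≡ 14 − 50 = -36 (mod 15).
    Divide the congruence (and modulus) by g = 3: 28·t ≡ -12 (mod 5).
    Reduce coefficients mod 5: 3·t ≡ 3 (mod 5).
    The inverse of 3 mod 5 is 2 (since 3·2 = 6 = 1·5 + 1), so t ≡ 2·3 = 6 ≡ 1 (mod 5).
    Then x = 50 + 84·1 = 134, valid modulo lcm(84, 15) = 420: x ≡ 134 (mod 420).
Verify: 134 mod 14 = 8, 134 mod 12 = 2, 134 mod 15 = 14.

x ≡ 134 (mod 420).


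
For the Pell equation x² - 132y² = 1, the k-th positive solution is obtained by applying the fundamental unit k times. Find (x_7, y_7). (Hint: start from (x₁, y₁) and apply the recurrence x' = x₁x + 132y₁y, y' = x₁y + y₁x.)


Step 1: Find the fundamental solution (x₁, y₁) of x² - 132y² = 1.
  Expand √132 as a continued fraction. a₀ = ⌊√132⌋ = 11; iterate m_{k+1} = d_k·a_k − m_k, d_{k+1} = (132 − m_{k+1}²)/d_k, a_{k+1} = ⌊(a₀ + m_{k+1})/d_{k+1}⌋ (starting m₀ = 0, d₀ = 1), with convergents p_k = a_k·p_{k-1} + p_{k-2}, q_k = a_k·q_{k-1} + q_{k-2} (p₋₁ = 1, q₋₁ = 0):
  k = 0: a₀ = 11; p₀/q₀ = 11/1; p₀² − 132·q₀² = 121 − 132 = -11.
  k = 1: m = 11, d = 11, a = ⌊(11 + 11)/11⌋ = 2; p/q = (2·11 + 1)/(2·1 + 0) = 23/2; p² − 132·q² = 529 − 528 = 1.
  The first convergent with p² − 132·q² = 1 gives the fundamental solution (x₁, y₁) = (23, 2).
Step 2: Apply the recurrence (x_{n+1}, y_{n+1}) = (x₁x_n + 132y₁y_n, x₁y_n + y₁x_n) repeatedly.
  From (x_1, y_1) = (23, 2): x_2 = 23·23 + 132·2·2 = 1057; y_2 = 23·2 + 2·23 = 92.
  From (x_2, y_2) = (1057, 92): x_3 = 23·1057 + 132·2·92 = 48599; y_3 = 23·92 + 2·1057 = 4230.
  From (x_3, y_3) = (48599, 4230): x_4 = 23·48599 + 132·2·4230 = 2234497; y_4 = 23·4230 + 2·48599 = 194488.
  From (x_4, y_4) = (2234497, 194488): x_5 = 23·2234497 + 132·2·194488 = 102738263; y_5 = 23·194488 + 2·2234497 = 8942218.
  From (x_5, y_5) = (102738263, 8942218): x_6 = 23·102738263 + 132·2·8942218 = 4723725601; y_6 = 23·8942218 + 2·102738263 = 411147540.
  From (x_6, y_6) = (4723725601, 411147540): x_7 = 23·4723725601 + 132·2·411147540 = 217188639383; y_7 = 23·411147540 + 2·4723725601 = 18903844622.
Step 3: Verify x_7² - 132·y_7² = 47170905077038818620689 - 47170905077038818620688 = 1 (should be 1). ✓

(x_1, y_1) = (23, 2); (x_7, y_7) = (217188639383, 18903844622).


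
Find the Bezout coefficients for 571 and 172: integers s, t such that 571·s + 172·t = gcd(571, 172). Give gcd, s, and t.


Euclidean algorithm on (571, 172) — divide until remainder is 0:
  571 = 3 · 172 + 55
  172 = 3 · 55 + 7
  55 = 7 · 7 + 6
  7 = 1 · 6 + 1
  6 = 6 · 1 + 0
gcd(571, 172) = 1.
Track Bezout coefficients alongside the remainders: start with r₀ = 571 = a·1 + b·0 (s = 1, t = 0) and r₁ = 172 = a·0 + b·1 (s = 0, t = 1); each new remainder r_{k+1} = r_{k-1} − q_k·r_k inherits s_{k+1} = s_{k-1} − q_k·s_k, t_{k+1} = t_{k-1} − q_k·t_k, so r_k = a·s_k + b·t_k at every step:
  q = 3: r = 55, s = 1 − 3·0 = 1, t = 0 − 3·1 = -3  (check: 571·1 + 172·(-3) = 55)
  q = 3: r = 7, s = 0 − 3·1 = -3, t = 1 − 3·(-3) = 10  (check: 571·(-3) + 172·10 = 7)
  q = 7: r = 6, s = 1 − 7·(-3) = 22, t = -3 − 7·10 = -73  (check: 571·22 + 172·(-73) = 6)
  q = 1: r = 1, s = -3 − 1·22 = -25, t = 10 − 1·(-73) = 83  (check: 571·(-25) + 172·83 = 1)
The row with r = 1 (the gcd) gives the Bezout coefficients s = -25, t = 83.
Result: 571 · (-25) + 172 · (83) = 1.

gcd(571, 172) = 1; s = -25, t = 83 (check: 571·(-25) + 172·83 = 1).


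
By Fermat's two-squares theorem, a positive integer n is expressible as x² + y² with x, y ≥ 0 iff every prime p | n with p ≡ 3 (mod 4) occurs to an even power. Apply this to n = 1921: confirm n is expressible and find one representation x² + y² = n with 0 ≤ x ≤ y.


Step 1: Factor n = 1921 = 17 · 113.
Step 2: Check the mod-4 condition on each prime factor: 17 ≡ 1 (mod 4), exponent 1; 113 ≡ 1 (mod 4), exponent 1.
All primes ≡ 3 (mod 4) appear to even exponent (or don't appear), so by the two-squares theorem n IS expressible as a sum of two squares.
Step 3: Build a representation. Here n = 17 · 113 is a product of primes ≡ 1 (mod 4). Each prime p ≡ 1 (mod 4) is itself a sum of two squares; find a² by testing p − a² for a perfect square:
  17: 17 − 1² = 16 = 4² ⇒ 17 = 1² + 4².
  113: 113 − 1² = 112, 113 − 2² = 109, 113 − 3² = 104, 113 − 4² = 97, 113 − 5² = 88, 113 − 6² = 77, 113 − 7² = 64 = 8² ⇒ 113 = 7² + 8².
  Combine using the Brahmagupta–Fibonacci identity (a² + b²)(c² + d²) = (ac − bd)² + (ad + bc)² = (ac + bd)² + (ad − bc)²:
  17 · 113 = 1921: from (1² + 4²)(7² + 8²), take (1·7 − 4·8, 1·8 + 4·7) = (7 − 32, 8 + 28) = (-25, 36); dropping signs (only squares matter) gives (25, 36); check 25² + 36² = 625 + 1296 = 1921 ✓.
Step 4: Order so x ≤ y and verify: 25² + 36² = 625 + 1296 = 1921 = n. ✓

n = 1921 = 25² + 36² (one valid representation with x ≤ y).


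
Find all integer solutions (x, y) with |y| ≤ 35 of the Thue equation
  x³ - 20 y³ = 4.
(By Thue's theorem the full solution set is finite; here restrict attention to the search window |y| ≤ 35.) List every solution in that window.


The equation is x³ - 20y³ = 4. For fixed y, x³ = 20·y³ + 4, so a solution requires the RHS to be a perfect cube.
Strategy: iterate y from -35 to 35, compute RHS = 20·y³ + 4, and check whether it is a (positive or negative) perfect cube.
Check small values of y:
  y = 0: RHS = 4 is not a perfect cube.
  y = 1: RHS = 24 is not a perfect cube.
  y = -1: RHS = -16 is not a perfect cube.
  y = 2: RHS = 164 is not a perfect cube.
  y = -2: RHS = -156 is not a perfect cube.
  y = 3: RHS = 544 is not a perfect cube.
  y = -3: RHS = -536 is not a perfect cube.
Continuing the search up to |y| = 35 finds no solutions either.
No (x, y) in the scanned range satisfies the equation.

No integer solutions with |y| ≤ 35.


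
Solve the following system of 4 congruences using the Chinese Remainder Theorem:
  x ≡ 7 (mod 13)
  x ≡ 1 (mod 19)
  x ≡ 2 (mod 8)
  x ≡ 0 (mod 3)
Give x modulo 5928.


Product of moduli M = 13 · 19 · 8 · 3 = 5928.
Merge one congruence at a time:
  Start: x ≡ 7 (mod 13).
  Combine with x ≡ 1 (mod 19); new modulus lcm = 247.
    Write x = 7 + 13·t and substitute into x ≡ 1 (mod 19): 13·t ≡ 1 − 7 = -6 (mod 19).
    Reduce coefficients mod 19: 13·t ≡ 13 (mod 19).
    The inverse of 13 mod 19 is 3 (since 13·3 = 39 = 2·19 + 1), so t ≡ 3·13 = 39 ≡ 1 (mod 19).
    Then x = 7 + 13·1 = 20, valid modulo lcm(13, 19) = 247: x ≡ 20 (mod 247).
  Combine with x ≡ 2 (mod 8); new modulus lcm = 1976.
    Write x = 20 + 247·t and substitute into x ≡ 2 (mod 8): 247·t ≡ 2 − 20 = -18 (mod 8).
    Reduce coefficients mod 8: 7·t ≡ 6 (mod 8).
    The inverse of 7 mod 8 is 7 (since 7·7 = 49 = 6·8 + 1), so t ≡ 7·6 = 42 ≡ 2 (mod 8).
    Then x = 20 + 247·2 = 514, valid modulo lcm(247, 8) = 1976: x ≡ 514 (mod 1976).
  Combine with x ≡ 0 (mod 3); new modulus lcm = 5928.
    Write x = 514 + 1976·t and substitute into x ≡ 0 (mod 3): 1976·t ≡ 0 − 514 = -514 (mod 3).
    Reduce coefficients mod 3: 2·t ≡ 2 (mod 3).
    The inverse of 2 mod 3 is 2 (since 2·2 = 4 = 1·3 + 1), so t ≡ 2·2 = 4 ≡ 1 (mod 3).
    Then x = 514 + 1976·1 = 2490, valid modulo lcm(1976, 3) = 5928: x ≡ 2490 (mod 5928).
Verify against each original: 2490 mod 13 = 7, 2490 mod 19 = 1, 2490 mod 8 = 2, 2490 mod 3 = 0.

x ≡ 2490 (mod 5928).


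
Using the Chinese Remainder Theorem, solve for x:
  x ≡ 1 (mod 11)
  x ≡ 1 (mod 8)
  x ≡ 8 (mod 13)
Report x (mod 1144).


Moduli 11, 8, 13 are pairwise coprime; by CRT there is a unique solution modulo M = 11 · 8 · 13 = 1144.
Solve pairwise, accumulating the modulus:
  Start with x ≡ 1 (mod 11).
  Combine with x ≡ 1 (mod 8): since gcd(11, 8) = 1, we get a unique residue mod 88.
    Write x = 1 + 11·t and substitute into x ≡ 1 (mod 8): 11·t ≡ 1 − 1 = 0 (mod 8).
    Reduce coefficients mod 8: 3·t ≡ 0 (mod 8).
    The inverse of 3 mod 8 is 3 (since 3·3 = 9 = 1·8 + 1), so t ≡ 3·0 = 0 ≡ 0 (mod 8).
    Then x = 1 + 11·0 = 1, valid modulo lcm(11, 8) = 88: x ≡ 1 (mod 88).
  Combine with x ≡ 8 (mod 13): since gcd(88, 13) = 1, we get a unique residue mod 1144.
    Write x = 1 + 88·t and substitute into x ≡ 8 (mod 13): 88·t ≡ 8 − 1 = 7 (mod 13).
    Reduce coefficients mod 13: 10·t ≡ 7 (mod 13).
    The inverse of 10 mod 13 is 4 (since 10·4 = 40 = 3·13 + 1), so t ≡ 4·7 = 28 ≡ 2 (mod 13).
    Then x = 1 + 88·2 = 177, valid modulo lcm(88, 13) = 1144: x ≡ 177 (mod 1144).
Verify: 177 mod 11 = 1 ✓, 177 mod 8 = 1 ✓, 177 mod 13 = 8 ✓.

x ≡ 177 (mod 1144).


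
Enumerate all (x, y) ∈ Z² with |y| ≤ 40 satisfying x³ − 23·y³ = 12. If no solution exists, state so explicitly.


The equation is x³ - 23y³ = 12. For fixed y, x³ = 23·y³ + 12, so a solution requires the RHS to be a perfect cube.
Strategy: iterate y from -40 to 40, compute RHS = 23·y³ + 12, and check whether it is a (positive or negative) perfect cube.
Check small values of y:
  y = 0: RHS = 12 is not a perfect cube.
  y = 1: RHS = 35 is not a perfect cube.
  y = -1: RHS = -11 is not a perfect cube.
  y = 2: RHS = 196 is not a perfect cube.
  y = -2: RHS = -172 is not a perfect cube.
  y = 3: RHS = 633 is not a perfect cube.
  y = -3: RHS = -609 is not a perfect cube.
Continuing the search up to |y| = 40 finds no solutions either.
No (x, y) in the scanned range satisfies the equation.

No integer solutions with |y| ≤ 40.


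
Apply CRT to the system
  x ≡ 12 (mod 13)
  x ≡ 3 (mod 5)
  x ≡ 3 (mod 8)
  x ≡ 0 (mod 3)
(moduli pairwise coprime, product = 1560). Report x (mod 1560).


Product of moduli M = 13 · 5 · 8 · 3 = 1560.
Merge one congruence at a time:
  Start: x ≡ 12 (mod 13).
  Combine with x ≡ 3 (mod 5); new modulus lcm = 65.
    Write x = 12 + 13·t and substitute into x ≡ 3 (mod 5): 13·t ≡ 3 − 12 = -9 (mod 5).
    Reduce coefficients mod 5: 3·t ≡ 1 (mod 5).
    The inverse of 3 mod 5 is 2 (since 3·2 = 6 = 1·5 + 1), so t ≡ 2·1 = 2 ≡ 2 (mod 5).
    Then x = 12 + 13·2 = 38, valid modulo lcm(13, 5) = 65: x ≡ 38 (mod 65).
  Combine with x ≡ 3 (mod 8); new modulus lcm = 520.
    Write x = 38 + 65·t and substitute into x ≡ 3 (mod 8): 65·t ≡ 3 − 38 = -35 (mod 8).
    Reduce coefficients mod 8: 1·t ≡ 5 (mod 8).
    So t ≡ 5 (mod 8).
    Then x = 38 + 65·5 = 363, valid modulo lcm(65, 8) = 520: x ≡ 363 (mod 520).
  Combine with x ≡ 0 (mod 3); new modulus lcm = 1560.
    Write x = 363 + 520·t and substitute into x ≡ 0 (mod 3): 520·t ≡ 0 − 363 = -363 (mod 3).
    Reduce coefficients mod 3: 1·t ≡ 0 (mod 3).
    So t ≡ 0 (mod 3).
    Then x = 363 + 520·0 = 363, valid modulo lcm(520, 3) = 1560: x ≡ 363 (mod 1560).
Verify against each original: 363 mod 13 = 12, 363 mod 5 = 3, 363 mod 8 = 3, 363 mod 3 = 0.

x ≡ 363 (mod 1560).


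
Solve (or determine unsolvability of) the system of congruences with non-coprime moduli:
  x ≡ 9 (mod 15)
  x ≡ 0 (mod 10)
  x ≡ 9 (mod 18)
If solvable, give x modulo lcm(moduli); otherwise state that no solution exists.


Moduli 15, 10, 18 are not pairwise coprime, so CRT works modulo lcm(m_i) when all pairwise compatibility conditions hold.
Pairwise compatibility: gcd(m_i, m_j) must divide a_i - a_j for every pair.
Merge one congruence at a time:
  Start: x ≡ 9 (mod 15).
  Combine with x ≡ 0 (mod 10): gcd(15, 10) = 5, and 0 - 9 = -9 is NOT divisible by 5.
    ⇒ system is inconsistent (no integer solution).

No solution (the system is inconsistent).


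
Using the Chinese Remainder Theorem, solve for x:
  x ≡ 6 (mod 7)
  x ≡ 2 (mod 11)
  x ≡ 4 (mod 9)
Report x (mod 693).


Moduli 7, 11, 9 are pairwise coprime; by CRT there is a unique solution modulo M = 7 · 11 · 9 = 693.
Solve pairwise, accumulating the modulus:
  Start with x ≡ 6 (mod 7).
  Combine with x ≡ 2 (mod 11): since gcd(7, 11) = 1, we get a unique residue mod 77.
    Write x = 6 + 7·t and substitute into x ≡ 2 (mod 11): 7·t ≡ 2 − 6 = -4 (mod 11).
    Reduce coefficients mod 11: 7·t ≡ 7 (mod 11).
    The inverse of 7 mod 11 is 8 (since 7·8 = 56 = 5·11 + 1), so t ≡ 8·7 = 56 ≡ 1 (mod 11).
    Then x = 6 + 7·1 = 13, valid modulo lcm(7, 11) = 77: x ≡ 13 (mod 77).
  Combine with x ≡ 4 (mod 9): since gcd(77, 9) = 1, we get a unique residue mod 693.
    Write x = 13 + 77·t and substitute into x ≡ 4 (mod 9): 77·t ≡ 4 − 13 = -9 (mod 9).
    Reduce coefficients mod 9: 5·t ≡ 0 (mod 9).
    The inverse of 5 mod 9 is 2 (since 5·2 = 10 = 1·9 + 1), so t ≡ 2·0 = 0 ≡ 0 (mod 9).
    Then x = 13 + 77·0 = 13, valid modulo lcm(77, 9) = 693: x ≡ 13 (mod 693).
Verify: 13 mod 7 = 6 ✓, 13 mod 11 = 2 ✓, 13 mod 9 = 4 ✓.

x ≡ 13 (mod 693).


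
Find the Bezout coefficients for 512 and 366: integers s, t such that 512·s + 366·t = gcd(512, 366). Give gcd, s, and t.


Euclidean algorithm on (512, 366) — divide until remainder is 0:
  512 = 1 · 366 + 146
  366 = 2 · 146 + 74
  146 = 1 · 74 + 72
  74 = 1 · 72 + 2
  72 = 36 · 2 + 0
gcd(512, 366) = 2.
Track Bezout coefficients alongside the remainders: start with r₀ = 512 = a·1 + b·0 (s = 1, t = 0) and r₁ = 366 = a·0 + b·1 (s = 0, t = 1); each new remainder r_{k+1} = r_{k-1} − q_k·r_k inherits s_{k+1} = s_{k-1} − q_k·s_k, t_{k+1} = t_{k-1} − q_k·t_k, so r_k = a·s_k + b·t_k at every step:
  q = 1: r = 146, s = 1 − 1·0 = 1, t = 0 − 1·1 = -1  (check: 512·1 + 366·(-1) = 146)
  q = 2: r = 74, s = 0 − 2·1 = -2, t = 1 − 2·(-1) = 3  (check: 512·(-2) + 366·3 = 74)
  q = 1: r = 72, s = 1 − 1·(-2) = 3, t = -1 − 1·3 = -4  (check: 512·3 + 366·(-4) = 72)
  q = 1: r = 2, s = -2 − 1·3 = -5, t = 3 − 1·(-4) = 7  (check: 512·(-5) + 366·7 = 2)
The row with r = 2 (the gcd) gives the Bezout coefficients s = -5, t = 7.
Result: 512 · (-5) + 366 · (7) = 2.

gcd(512, 366) = 2; s = -5, t = 7 (check: 512·(-5) + 366·7 = 2).
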